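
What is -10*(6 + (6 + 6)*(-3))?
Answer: 300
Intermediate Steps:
-10*(6 + (6 + 6)*(-3)) = -10*(6 + 12*(-3)) = -10*(6 - 36) = -10*(-30) = 300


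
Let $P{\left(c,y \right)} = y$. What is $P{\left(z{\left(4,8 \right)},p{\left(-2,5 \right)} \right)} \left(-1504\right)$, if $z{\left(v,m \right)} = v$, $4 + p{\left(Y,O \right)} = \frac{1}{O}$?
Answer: $\frac{28576}{5} \approx 5715.2$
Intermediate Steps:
$p{\left(Y,O \right)} = -4 + \frac{1}{O}$
$P{\left(z{\left(4,8 \right)},p{\left(-2,5 \right)} \right)} \left(-1504\right) = \left(-4 + \frac{1}{5}\right) \left(-1504\right) = \left(- \frac{19}{5}\right) \left(-1504\right) = \frac{28576}{5}$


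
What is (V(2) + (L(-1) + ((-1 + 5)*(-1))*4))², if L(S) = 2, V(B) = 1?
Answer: 169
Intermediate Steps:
(V(2) + (L(-1) + ((-1 + 5)*(-1))*4))² = (1 + (2 + ((-1 + 5)*(-1))*4))² = (1 + (2 + (4*(-1))*4))² = (1 + (2 - 4*4))² = (1 + (2 - 16))² = (1 - 14)² = (-13)² = 169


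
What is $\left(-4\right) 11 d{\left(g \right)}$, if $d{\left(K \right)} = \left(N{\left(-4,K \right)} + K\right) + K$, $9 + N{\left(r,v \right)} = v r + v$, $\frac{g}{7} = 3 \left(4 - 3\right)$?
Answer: $1320$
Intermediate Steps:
$g = 21$ ($g = 7 \cdot 3 \left(4 - 3\right) = 7 \cdot 3 \cdot 1 = 7 \cdot 3 = 21$)
$N{\left(r,v \right)} = -9 + v + r v$ ($N{\left(r,v \right)} = -9 + \left(v r + v\right) = -9 + \left(r v + v\right) = -9 + \left(v + r v\right) = -9 + v + r v$)
$d{\left(K \right)} = -9 - K$ ($d{\left(K \right)} = \left(\left(-9 + K - 4 K\right) + K\right) + K = \left(\left(-9 - 3 K\right) + K\right) + K = \left(-9 - 2 K\right) + K = -9 - K$)
$\left(-4\right) 11 d{\left(g \right)} = \left(-4\right) 11 \left(-9 - 21\right) = - 44 \left(-9 - 21\right) = \left(-44\right) \left(-30\right) = 1320$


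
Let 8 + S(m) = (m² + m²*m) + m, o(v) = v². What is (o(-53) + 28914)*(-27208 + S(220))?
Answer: 338465503092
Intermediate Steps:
S(m) = -8 + m + m² + m³ (S(m) = -8 + ((m² + m²*m) + m) = -8 + ((m² + m³) + m) = -8 + (m + m² + m³) = -8 + m + m² + m³)
(o(-53) + 28914)*(-27208 + S(220)) = ((-53)² + 28914)*(-27208 + (-8 + 220 + 220² + 220³)) = (2809 + 28914)*(-27208 + (-8 + 220 + 48400 + 10648000)) = 31723*(-27208 + 10696612) = 31723*10669404 = 338465503092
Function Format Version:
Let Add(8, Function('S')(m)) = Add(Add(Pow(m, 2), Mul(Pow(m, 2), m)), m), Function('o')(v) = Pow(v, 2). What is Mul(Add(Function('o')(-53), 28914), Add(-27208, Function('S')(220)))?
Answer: 338465503092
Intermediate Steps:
Function('S')(m) = Add(-8, m, Pow(m, 2), Pow(m, 3)) (Function('S')(m) = Add(-8, Add(Add(Pow(m, 2), Mul(Pow(m, 2), m)), m)) = Add(-8, Add(Add(Pow(m, 2), Pow(m, 3)), m)) = Add(-8, Add(m, Pow(m, 2), Pow(m, 3))) = Add(-8, m, Pow(m, 2), Pow(m, 3)))
Mul(Add(Function('o')(-53), 28914), Add(-27208, Function('S')(220))) = Mul(Add(Pow(-53, 2), 28914), Add(-27208, Add(-8, 220, Pow(220, 2), Pow(220, 3)))) = Mul(Add(2809, 28914), Add(-27208, Add(-8, 220, 48400, 10648000))) = Mul(31723, Add(-27208, 10696612)) = Mul(31723, 10669404) = 338465503092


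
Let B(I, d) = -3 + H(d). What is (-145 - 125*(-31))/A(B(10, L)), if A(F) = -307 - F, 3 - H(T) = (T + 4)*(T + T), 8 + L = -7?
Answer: 3730/23 ≈ 162.17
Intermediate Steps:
L = -15 (L = -8 - 7 = -15)
H(T) = 3 - 2*T*(4 + T) (H(T) = 3 - (T + 4)*(T + T) = 3 - (4 + T)*2*T = 3 - 2*T*(4 + T))
B(I, d) = -8*d - 2*d**2 (B(I, d) = -3 + (3 - 8*d - 2*d**2) = -8*d - 2*d**2)
(-145 - 125*(-31))/A(B(10, L)) = (-145 - 125*(-31))/(-307 - 2*(-15)*(-4 - 1*(-15))) = (-145 + 3875)/(-307 - 2*(-15)*(-4 + 15)) = 3730/(-307 - 2*(-15)*11) = 3730/(-307 - 1*(-330)) = 3730/(-307 + 330) = 3730/23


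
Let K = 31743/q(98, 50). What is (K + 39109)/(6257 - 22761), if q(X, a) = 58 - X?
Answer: -1532617/660160 ≈ -2.3216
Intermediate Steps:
K = -31743/40 (K = 31743/(58 - 1*98) = 31743/(58 - 98) = 31743/(-40) = 31743*(-1/40) = -31743/40 ≈ -793.58)
(K + 39109)/(6257 - 22761) = (-31743/40 + 39109)/(6257 - 22761) = (1532617/40)/(-16504) = (1532617/40)*(-1/16504) = -1532617/660160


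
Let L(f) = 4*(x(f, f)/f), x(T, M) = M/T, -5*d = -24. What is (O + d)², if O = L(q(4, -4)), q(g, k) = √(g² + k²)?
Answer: 1177/50 + 24*√2/5 ≈ 30.328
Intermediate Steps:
d = 24/5 (d = -⅕*(-24) = 24/5 ≈ 4.8000)
L(f) = 4/f (L(f) = 4*((f/f)/f) = 4*(1/f) = 4/f)
O = √2/2 (O = 4/(√(4² + (-4)²)) = 4/(√(16 + 16)) = 4/(√32) = 4/((4*√2)) = 4*(√2/8) = √2/2 ≈ 0.70711)
(O + d)² = (√2/2 + 24/5)² = (24/5 + √2/2)²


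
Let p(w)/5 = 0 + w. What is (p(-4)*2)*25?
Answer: -1000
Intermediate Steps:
p(w) = 5*w (p(w) = 5*(0 + w) = 5*w)
(p(-4)*2)*25 = ((5*(-4))*2)*25 = -20*2*25 = -40*25 = -1000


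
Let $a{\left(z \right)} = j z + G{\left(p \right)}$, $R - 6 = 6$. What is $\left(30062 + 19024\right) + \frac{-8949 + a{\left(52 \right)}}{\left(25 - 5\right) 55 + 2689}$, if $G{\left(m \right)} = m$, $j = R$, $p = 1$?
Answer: $\frac{185978530}{3789} \approx 49084.0$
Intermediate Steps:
$R = 12$ ($R = 6 + 6 = 12$)
$j = 12$
$a{\left(z \right)} = 1 + 12 z$ ($a{\left(z \right)} = 12 z + 1 = 1 + 12 z$)
$\left(30062 + 19024\right) + \frac{-8949 + a{\left(52 \right)}}{\left(25 - 5\right) 55 + 2689} = \left(30062 + 19024\right) + \frac{-8949 + \left(1 + 12 \cdot 52\right)}{\left(25 - 5\right) 55 + 2689} = 49086 + \frac{-8949 + \left(1 + 624\right)}{20 \cdot 55 + 2689} = 49086 + \frac{-8949 + 625}{1100 + 2689} = 49086 - \frac{8324}{3789} = \frac{185978530}{3789}$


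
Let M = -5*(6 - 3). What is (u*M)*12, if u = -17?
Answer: 3060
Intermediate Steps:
M = -15 (M = -5*3 = -15)
(u*M)*12 = -17*(-15)*12 = 255*12 = 3060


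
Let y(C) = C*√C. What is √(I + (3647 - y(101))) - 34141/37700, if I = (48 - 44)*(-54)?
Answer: -34141/37700 + √(3431 - 101*√101) ≈ 48.247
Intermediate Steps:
y(C) = C^(3/2)
I = -216 (I = 4*(-54) = -216)
√(I + (3647 - y(101))) - 34141/37700 = √(-216 + (3647 - 101^(3/2))) - 34141/37700 = √(-216 + (3647 - 101*√101)) - 34141/37700 = √(-216 + (3647 - 101*√101)) - 1*34141/37700 = √(3431 - 101*√101) - 34141/37700 = -34141/37700 + √(3431 - 101*√101)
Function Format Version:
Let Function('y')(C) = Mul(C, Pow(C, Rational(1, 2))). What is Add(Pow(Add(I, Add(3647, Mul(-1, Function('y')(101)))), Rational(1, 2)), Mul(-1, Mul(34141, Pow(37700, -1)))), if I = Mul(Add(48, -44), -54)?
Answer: Add(Rational(-34141, 37700), Pow(Add(3431, Mul(-101, Pow(101, Rational(1, 2)))), Rational(1, 2))) ≈ 48.247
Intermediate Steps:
Function('y')(C) = Pow(C, Rational(3, 2))
I = -216 (I = Mul(4, -54) = -216)
Add(Pow(Add(I, Add(3647, Mul(-1, Function('y')(101)))), Rational(1, 2)), Mul(-1, Mul(34141, Pow(37700, -1)))) = Add(Pow(Add(-216, Add(3647, Mul(-1, Pow(101, Rational(3, 2))))), Rational(1, 2)), Mul(-1, Mul(34141, Pow(37700, -1)))) = Add(Pow(Add(-216, Add(3647, Mul(-1, Mul(101, Pow(101, Rational(1, 2)))))), Rational(1, 2)), Mul(-1, Mul(34141, Rational(1, 37700)))) = Add(Pow(Add(-216, Add(3647, Mul(-101, Pow(101, Rational(1, 2))))), Rational(1, 2)), Mul(-1, Rational(34141, 37700))) = Add(Pow(Add(3431, Mul(-101, Pow(101, Rational(1, 2)))), Rational(1, 2)), Rational(-34141, 37700)) = Add(Rational(-34141, 37700), Pow(Add(3431, Mul(-101, Pow(101, Rational(1, 2)))), Rational(1, 2)))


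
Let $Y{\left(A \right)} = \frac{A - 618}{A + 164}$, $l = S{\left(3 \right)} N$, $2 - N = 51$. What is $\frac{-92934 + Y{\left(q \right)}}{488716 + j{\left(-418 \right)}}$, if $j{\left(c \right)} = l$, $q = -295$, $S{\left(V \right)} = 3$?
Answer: $- \frac{12173441}{64002539} \approx -0.1902$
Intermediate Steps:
$N = -49$ ($N = 2 - 51 = -49$)
$l = -147$ ($l = 3 \left(-49\right) = -147$)
$j{\left(c \right)} = -147$
$Y{\left(A \right)} = \frac{-618 + A}{164 + A}$
$\frac{-92934 + Y{\left(q \right)}}{488716 + j{\left(-418 \right)}} = \frac{-92934 + \frac{-618 - 295}{164 - 295}}{488716 - 147} = \frac{-92934 + \frac{1}{-131} \left(-913\right)}{488569} = \left(-92934 - - \frac{913}{131}\right) \frac{1}{488569} = \left(-92934 + \frac{913}{131}\right) \frac{1}{488569} = \left(- \frac{12173441}{131}\right) \frac{1}{488569} = - \frac{12173441}{64002539}$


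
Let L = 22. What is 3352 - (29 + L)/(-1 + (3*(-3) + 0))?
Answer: 33571/10 ≈ 3357.1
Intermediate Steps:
3352 - (29 + L)/(-1 + (3*(-3) + 0)) = 3352 - (29 + 22)/(-1 + (3*(-3) + 0)) = 3352 - 51/(-1 + (-9 + 0)) = 3352 - 51/(-1 - 9) = 3352 - 51/(-10) = 3352 - 51*(-1)/10 = 3352 - 1*(-51/10) = 3352 + 51/10 = 33571/10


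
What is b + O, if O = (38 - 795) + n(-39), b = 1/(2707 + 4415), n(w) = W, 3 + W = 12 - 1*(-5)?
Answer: -5291645/7122 ≈ -743.00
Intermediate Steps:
W = 14 (W = -3 + (12 - 1*(-5)) = -3 + (12 + 5) = -3 + 17 = 14)
n(w) = 14
b = 1/7122 ≈ 0.00014041
O = -743 (O = (38 - 795) + 14 = -757 + 14 = -743)
b + O = 1/7122 - 743 = -5291645/7122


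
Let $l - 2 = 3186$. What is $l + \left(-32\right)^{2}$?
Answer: $4212$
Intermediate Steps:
$l = 3188$ ($l = 2 + 3186 = 3188$)
$l + \left(-32\right)^{2} = 3188 + \left(-32\right)^{2} = 3188 + 1024 = 4212$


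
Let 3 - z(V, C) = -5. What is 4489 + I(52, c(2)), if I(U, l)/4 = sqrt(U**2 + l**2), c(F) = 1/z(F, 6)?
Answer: 4489 + sqrt(173057)/2 ≈ 4697.0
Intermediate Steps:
z(V, C) = 8 (z(V, C) = 3 - 1*(-5) = 3 + 5 = 8)
c(F) = 1/8
I(U, l) = 4*sqrt(U**2 + l**2)
4489 + I(52, c(2)) = 4489 + 4*sqrt(52**2 + (1/8)**2) = 4489 + 4*sqrt(2704 + 1/64) = 4489 + 4*sqrt(173057/64) = 4489 + 4*(sqrt(173057)/8) = 4489 + sqrt(173057)/2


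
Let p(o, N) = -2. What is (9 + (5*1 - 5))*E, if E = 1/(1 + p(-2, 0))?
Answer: -9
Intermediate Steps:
E = -1 (E = 1/(1 - 2) = 1/(-1) = -1)
(9 + (5*1 - 5))*E = (9 + (5*1 - 5))*(-1) = (9 + (5 - 5))*(-1) = (9 + 0)*(-1) = 9*(-1) = -9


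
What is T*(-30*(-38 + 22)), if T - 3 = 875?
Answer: 421440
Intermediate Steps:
T = 878 (T = 3 + 875 = 878)
T*(-30*(-38 + 22)) = 878*(-30*(-38 + 22)) = 878*(-30*(-16)) = 878*480 = 421440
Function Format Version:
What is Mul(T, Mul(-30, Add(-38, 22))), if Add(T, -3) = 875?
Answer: 421440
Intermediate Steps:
T = 878 (T = Add(3, 875) = 878)
Mul(T, Mul(-30, Add(-38, 22))) = Mul(878, Mul(-30, Add(-38, 22))) = Mul(878, Mul(-30, -16)) = Mul(878, 480) = 421440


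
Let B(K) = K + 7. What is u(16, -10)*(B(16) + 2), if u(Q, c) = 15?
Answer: 375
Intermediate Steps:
B(K) = 7 + K
u(16, -10)*(B(16) + 2) = 15*((7 + 16) + 2) = 15*(23 + 2) = 15*25 = 375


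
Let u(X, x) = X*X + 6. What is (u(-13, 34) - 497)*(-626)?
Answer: 201572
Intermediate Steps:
u(X, x) = 6 + X² (u(X, x) = X² + 6 = 6 + X²)
(u(-13, 34) - 497)*(-626) = ((6 + (-13)²) - 497)*(-626) = ((6 + 169) - 497)*(-626) = (175 - 497)*(-626) = -322*(-626) = 201572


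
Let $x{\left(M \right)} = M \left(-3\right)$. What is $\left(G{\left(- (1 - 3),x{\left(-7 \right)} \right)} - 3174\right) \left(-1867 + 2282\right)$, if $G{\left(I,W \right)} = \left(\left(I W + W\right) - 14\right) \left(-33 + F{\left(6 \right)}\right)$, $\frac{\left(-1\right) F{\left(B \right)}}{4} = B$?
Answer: $-2476305$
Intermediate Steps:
$x{\left(M \right)} = - 3 M$
$F{\left(B \right)} = - 4 B$
$G{\left(I,W \right)} = 798 - 57 W - 57 I W$ ($G{\left(I,W \right)} = \left(\left(I W + W\right) - 14\right) \left(-33 - 24\right) = \left(\left(W + I W\right) - 14\right) \left(-33 - 24\right) = \left(-14 + W + I W\right) \left(-57\right) = 798 - 57 W - 57 I W$)
$\left(G{\left(- (1 - 3),x{\left(-7 \right)} \right)} - 3174\right) \left(-1867 + 2282\right) = \left(\left(798 - 57 \left(\left(-3\right) \left(-7\right)\right) - 57 \left(- (1 - 3)\right) \left(\left(-3\right) \left(-7\right)\right)\right) - 3174\right) \left(-1867 + 2282\right) = \left(\left(798 - 1197 - 57 \left(\left(-1\right) \left(-2\right)\right) 21\right) - 3174\right) 415 = \left(\left(798 - 1197 - 114 \cdot 21\right) - 3174\right) 415 = \left(\left(798 - 1197 - 2394\right) - 3174\right) 415 = \left(-2793 - 3174\right) 415 = \left(-5967\right) 415 = -2476305$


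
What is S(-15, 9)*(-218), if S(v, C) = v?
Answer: 3270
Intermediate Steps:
S(-15, 9)*(-218) = -15*(-218) = 3270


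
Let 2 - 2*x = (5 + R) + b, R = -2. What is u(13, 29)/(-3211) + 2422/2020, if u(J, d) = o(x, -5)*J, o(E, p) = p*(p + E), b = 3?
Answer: 263767/249470 ≈ 1.0573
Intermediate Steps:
x = -2 (x = 1 - ((5 - 2) + 3)/2 = 1 - (3 + 3)/2 = 1 - 1/2*6 = 1 - 3 = -2)
o(E, p) = p*(E + p)
u(J, d) = 35*J (u(J, d) = (-5*(-2 - 5))*J = (-5*(-7))*J = 35*J)
u(13, 29)/(-3211) + 2422/2020 = (35*13)/(-3211) + 2422/2020 = 455*(-1/3211) + 2422*(1/2020) = -35/247 + 1211/1010 = 263767/249470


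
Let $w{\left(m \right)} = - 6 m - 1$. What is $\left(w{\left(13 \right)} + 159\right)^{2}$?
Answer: $6400$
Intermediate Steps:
$w{\left(m \right)} = -1 - 6 m$
$\left(w{\left(13 \right)} + 159\right)^{2} = \left(\left(-1 - 78\right) + 159\right)^{2} = \left(-79 + 159\right)^{2} = 80^{2} = 6400$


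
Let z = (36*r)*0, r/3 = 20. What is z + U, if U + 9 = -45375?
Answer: -45384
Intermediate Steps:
U = -45384 (U = -9 - 45375 = -45384)
r = 60 (r = 3*20 = 60)
z = 0 (z = (36*60)*0 = 2160*0 = 0)
z + U = 0 - 45384 = -45384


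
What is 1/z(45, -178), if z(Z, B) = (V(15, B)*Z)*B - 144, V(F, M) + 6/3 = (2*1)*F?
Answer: -1/224424 ≈ -4.4559e-6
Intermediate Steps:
V(F, M) = -2 + 2*F (V(F, M) = -2 + (2*1)*F = -2 + 2*F)
z(Z, B) = -144 + 28*B*Z (z(Z, B) = ((-2 + 2*15)*Z)*B - 144 = ((-2 + 30)*Z)*B - 144 = (28*Z)*B - 144 = 28*B*Z - 144 = -144 + 28*B*Z)
1/z(45, -178) = 1/(-144 + 28*(-178)*45) = 1/(-144 - 224280) = 1/(-224424) = -1/224424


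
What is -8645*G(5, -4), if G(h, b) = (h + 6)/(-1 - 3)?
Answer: 95095/4 ≈ 23774.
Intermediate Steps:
G(h, b) = -3/2 - h/4 (G(h, b) = (6 + h)/(-4) = (6 + h)*(-¼) = -3/2 - h/4)
-8645*G(5, -4) = -8645*(-3/2 - ¼*5) = -8645*(-3/2 - 5/4) = -8645*(-11/4) = 95095/4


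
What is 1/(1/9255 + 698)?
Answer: 9255/6459991 ≈ 0.0014327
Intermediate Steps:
1/(1/9255 + 698) = 1/(6459991/9255) = 9255/6459991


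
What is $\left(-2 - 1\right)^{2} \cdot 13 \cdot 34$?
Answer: $3978$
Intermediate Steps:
$\left(-2 - 1\right)^{2} \cdot 13 \cdot 34 = \left(-3\right)^{2} \cdot 13 \cdot 34 = 9 \cdot 13 \cdot 34 = 117 \cdot 34 = 3978$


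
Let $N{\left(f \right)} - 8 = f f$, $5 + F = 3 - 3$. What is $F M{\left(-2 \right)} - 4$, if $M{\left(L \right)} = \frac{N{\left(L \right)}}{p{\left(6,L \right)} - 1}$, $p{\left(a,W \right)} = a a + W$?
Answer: $- \frac{64}{11} \approx -5.8182$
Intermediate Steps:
$F = -5$ ($F = -5 + \left(3 - 3\right) = -5 + 0 = -5$)
$p{\left(a,W \right)} = W + a^{2}$ ($p{\left(a,W \right)} = a^{2} + W = W + a^{2}$)
$N{\left(f \right)} = 8 + f^{2}$ ($N{\left(f \right)} = 8 + f f = 8 + f^{2}$)
$M{\left(L \right)} = \frac{8 + L^{2}}{35 + L}$ ($M{\left(L \right)} = \frac{8 + L^{2}}{\left(L + 6^{2}\right) - 1} = \frac{8 + L^{2}}{\left(L + 36\right) - 1} = \frac{8 + L^{2}}{\left(36 + L\right) - 1} = \frac{8 + L^{2}}{35 + L}$)
$F M{\left(-2 \right)} - 4 = - 5 \frac{8 + \left(-2\right)^{2}}{35 - 2} - 4 = - 5 \frac{8 + 4}{33} - 4 = - 5 \cdot \frac{1}{33} \cdot 12 - 4 = \left(-5\right) \frac{4}{11} - 4 = - \frac{20}{11} - 4 = - \frac{64}{11}$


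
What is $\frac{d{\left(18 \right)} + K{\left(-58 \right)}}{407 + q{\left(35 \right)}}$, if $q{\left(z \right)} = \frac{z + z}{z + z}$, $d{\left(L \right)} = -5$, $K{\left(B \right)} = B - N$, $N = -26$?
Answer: $- \frac{37}{408} \approx -0.090686$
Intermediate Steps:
$K{\left(B \right)} = 26 + B$ ($K{\left(B \right)} = B - -26 = B + 26 = 26 + B$)
$q{\left(z \right)} = 1$ ($q{\left(z \right)} = \frac{2 z}{2 z} = 2 z \frac{1}{2 z} = 1$)
$\frac{d{\left(18 \right)} + K{\left(-58 \right)}}{407 + q{\left(35 \right)}} = \frac{-5 + \left(26 - 58\right)}{407 + 1} = \frac{-5 - 32}{408} = \left(-37\right) \frac{1}{408} = - \frac{37}{408}$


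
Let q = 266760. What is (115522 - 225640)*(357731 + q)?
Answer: -68767699938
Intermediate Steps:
(115522 - 225640)*(357731 + q) = (115522 - 225640)*(357731 + 266760) = -110118*624491 = -68767699938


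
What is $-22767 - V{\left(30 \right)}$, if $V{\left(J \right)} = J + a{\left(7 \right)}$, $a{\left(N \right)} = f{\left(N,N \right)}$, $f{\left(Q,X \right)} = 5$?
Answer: $-22802$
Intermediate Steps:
$a{\left(N \right)} = 5$
$V{\left(J \right)} = 5 + J$ ($V{\left(J \right)} = J + 5 = 5 + J$)
$-22767 - V{\left(30 \right)} = -22767 - \left(5 + 30\right) = -22767 - 35 = -22802$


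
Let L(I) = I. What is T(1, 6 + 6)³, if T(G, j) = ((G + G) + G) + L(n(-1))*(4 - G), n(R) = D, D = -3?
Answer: -216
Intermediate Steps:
n(R) = -3
T(G, j) = -12 + 6*G (T(G, j) = ((G + G) + G) - 3*(4 - G) = (2*G + G) + (-12 + 3*G) = 3*G + (-12 + 3*G) = -12 + 6*G)
T(1, 6 + 6)³ = (-12 + 6*1)³ = (-12 + 6)³ = (-6)³ = -216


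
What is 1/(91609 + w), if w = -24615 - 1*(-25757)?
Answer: 1/92751 ≈ 1.0782e-5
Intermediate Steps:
w = 1142 (w = -24615 + 25757 = 1142)
1/(91609 + w) = 1/(91609 + 1142) = 1/92751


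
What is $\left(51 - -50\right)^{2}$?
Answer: $10201$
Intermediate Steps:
$\left(51 - -50\right)^{2} = \left(51 + 50\right)^{2} = 101^{2} = 10201$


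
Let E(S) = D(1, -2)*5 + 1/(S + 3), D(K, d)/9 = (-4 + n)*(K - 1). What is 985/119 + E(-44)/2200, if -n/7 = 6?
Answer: 88846881/10733800 ≈ 8.2773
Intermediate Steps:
n = -42 (n = -7*6 = -42)
D(K, d) = 414 - 414*K (D(K, d) = 9*((-4 - 42)*(K - 1)) = 9*(-46*(-1 + K)) = 9*(46 - 46*K) = 414 - 414*K)
E(S) = 1/(3 + S) (E(S) = (414 - 414*1)*5 + 1/(S + 3) = (414 - 414)*5 + 1/(3 + S) = 0*5 + 1/(3 + S) = 0 + 1/(3 + S) = 1/(3 + S))
985/119 + E(-44)/2200 = 985/119 + 1/((3 - 44)*2200) = 985*(1/119) + (1/2200)/(-41) = 985/119 - 1/41*1/2200 = 985/119 - 1/90200 = 88846881/10733800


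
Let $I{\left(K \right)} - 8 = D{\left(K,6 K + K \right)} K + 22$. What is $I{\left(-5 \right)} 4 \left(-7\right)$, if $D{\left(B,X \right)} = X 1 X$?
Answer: $170660$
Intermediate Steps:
$D{\left(B,X \right)} = X^{2}$ ($D{\left(B,X \right)} = X X = X^{2}$)
$I{\left(K \right)} = 30 + 49 K^{3}$ ($I{\left(K \right)} = 8 + \left(\left(6 K + K\right)^{2} K + 22\right) = 8 + \left(\left(7 K\right)^{2} K + 22\right) = 8 + \left(49 K^{2} K + 22\right) = 8 + \left(49 K^{3} + 22\right) = 8 + \left(22 + 49 K^{3}\right) = 30 + 49 K^{3}$)
$I{\left(-5 \right)} 4 \left(-7\right) = \left(30 + 49 \left(-5\right)^{3}\right) 4 \left(-7\right) = \left(30 + 49 \left(-125\right)\right) \left(-28\right) = \left(30 - 6125\right) \left(-28\right) = \left(-6095\right) \left(-28\right) = 170660$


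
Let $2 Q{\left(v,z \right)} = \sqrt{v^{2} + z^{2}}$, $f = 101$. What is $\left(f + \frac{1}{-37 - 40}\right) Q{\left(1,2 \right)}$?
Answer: $\frac{3888 \sqrt{5}}{77} \approx 112.91$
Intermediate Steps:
$Q{\left(v,z \right)} = \frac{\sqrt{v^{2} + z^{2}}}{2}$
$\left(f + \frac{1}{-37 - 40}\right) Q{\left(1,2 \right)} = \left(101 + \frac{1}{-37 - 40}\right) \frac{\sqrt{1^{2} + 2^{2}}}{2} = \left(101 + \frac{1}{-77}\right) \frac{\sqrt{1 + 4}}{2} = \left(101 - \frac{1}{77}\right) \frac{\sqrt{5}}{2} = \frac{7776 \frac{\sqrt{5}}{2}}{77} = \frac{3888 \sqrt{5}}{77}$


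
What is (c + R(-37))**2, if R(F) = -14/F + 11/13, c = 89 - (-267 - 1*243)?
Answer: 83352309264/231361 ≈ 3.6027e+5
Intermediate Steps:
c = 599 (c = 89 - (-267 - 243) = 89 - 1*(-510) = 89 + 510 = 599)
R(F) = 11/13 - 14/F (R(F) = -14/F + 11*(1/13) = -14/F + 11/13 = 11/13 - 14/F)
(c + R(-37))**2 = (599 + (11/13 - 14/(-37)))**2 = (599 + (11/13 - 14*(-1/37)))**2 = (599 + (11/13 + 14/37))**2 = (599 + 589/481)**2 = (288708/481)**2 = 83352309264/231361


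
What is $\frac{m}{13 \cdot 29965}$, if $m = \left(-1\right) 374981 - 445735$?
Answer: $- \frac{63132}{29965} \approx -2.1069$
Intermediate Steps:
$m = -820716$ ($m = -374981 - 445735 = -820716$)
$\frac{m}{13 \cdot 29965} = - \frac{820716}{13 \cdot 29965} = - \frac{820716}{389545} = \left(-820716\right) \frac{1}{389545} = - \frac{63132}{29965}$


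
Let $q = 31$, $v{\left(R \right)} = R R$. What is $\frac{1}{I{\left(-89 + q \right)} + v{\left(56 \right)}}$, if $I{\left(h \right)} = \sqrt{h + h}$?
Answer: $\frac{784}{2458653} - \frac{i \sqrt{29}}{4917306} \approx 0.00031887 - 1.0951 \cdot 10^{-6} i$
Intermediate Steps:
$v{\left(R \right)} = R^{2}$
$I{\left(h \right)} = \sqrt{2} \sqrt{h}$ ($I{\left(h \right)} = \sqrt{2 h} = \sqrt{2} \sqrt{h}$)
$\frac{1}{I{\left(-89 + q \right)} + v{\left(56 \right)}} = \frac{1}{\sqrt{2} \sqrt{-89 + 31} + 56^{2}} = \frac{1}{\sqrt{2} \sqrt{-58} + 3136} = \frac{1}{\sqrt{2} i \sqrt{58} + 3136} = \frac{1}{2 i \sqrt{29} + 3136} = \frac{1}{3136 + 2 i \sqrt{29}}$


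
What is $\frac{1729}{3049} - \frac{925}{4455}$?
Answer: $\frac{976474}{2716659} \approx 0.35944$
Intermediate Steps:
$\frac{1729}{3049} - \frac{925}{4455} = 1729 \cdot \frac{1}{3049} - \frac{185}{891} = \frac{1729}{3049} - \frac{185}{891} = \frac{976474}{2716659}$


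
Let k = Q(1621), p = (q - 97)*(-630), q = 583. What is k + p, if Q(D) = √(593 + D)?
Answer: -306180 + 3*√246 ≈ -3.0613e+5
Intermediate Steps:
p = -306180 (p = (583 - 97)*(-630) = 486*(-630) = -306180)
k = 3*√246 (k = √(593 + 1621) = √2214 = 3*√246 ≈ 47.053)
k + p = 3*√246 - 306180 = -306180 + 3*√246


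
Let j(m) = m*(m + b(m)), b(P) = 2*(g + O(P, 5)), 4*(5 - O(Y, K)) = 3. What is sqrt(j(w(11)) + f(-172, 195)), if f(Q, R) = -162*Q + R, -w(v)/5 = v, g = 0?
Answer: sqrt(122466)/2 ≈ 174.98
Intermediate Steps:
O(Y, K) = 17/4 (O(Y, K) = 5 - 1/4*3 = 5 - 3/4 = 17/4)
w(v) = -5*v
f(Q, R) = R - 162*Q
b(P) = 17/2 (b(P) = 2*(0 + 17/4) = 2*(17/4) = 17/2)
j(m) = m*(17/2 + m) (j(m) = m*(m + 17/2) = m*(17/2 + m))
sqrt(j(w(11)) + f(-172, 195)) = sqrt((-5*11)*(17 + 2*(-5*11))/2 + (195 - 162*(-172))) = sqrt((1/2)*(-55)*(17 + 2*(-55)) + (195 + 27864)) = sqrt((1/2)*(-55)*(17 - 110) + 28059) = sqrt((1/2)*(-55)*(-93) + 28059) = sqrt(5115/2 + 28059) = sqrt(61233/2) = sqrt(122466)/2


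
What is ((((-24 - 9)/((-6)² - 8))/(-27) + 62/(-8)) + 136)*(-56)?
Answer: -64660/9 ≈ -7184.4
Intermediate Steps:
((((-24 - 9)/((-6)² - 8))/(-27) + 62/(-8)) + 136)*(-56) = ((-33/(36 - 8)*(-1/27) + 62*(-⅛)) + 136)*(-56) = ((-33/28*(-1/27) - 31/4) + 136)*(-56) = ((11/252 - 31/4) + 136)*(-56) = (-971/126 + 136)*(-56) = (16165/126)*(-56) = -64660/9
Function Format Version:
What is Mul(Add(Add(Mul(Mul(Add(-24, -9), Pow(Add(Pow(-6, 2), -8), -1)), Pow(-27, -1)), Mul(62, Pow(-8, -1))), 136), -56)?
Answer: Rational(-64660, 9) ≈ -7184.4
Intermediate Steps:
Mul(Add(Add(Mul(Mul(Add(-24, -9), Pow(Add(Pow(-6, 2), -8), -1)), Pow(-27, -1)), Mul(62, Pow(-8, -1))), 136), -56) = Mul(Add(Add(Mul(Mul(-33, Pow(Add(36, -8), -1)), Rational(-1, 27)), Mul(62, Rational(-1, 8))), 136), -56) = Mul(Add(Add(Mul(Mul(-33, Pow(28, -1)), Rational(-1, 27)), Rational(-31, 4)), 136), -56) = Mul(Add(Add(Mul(Mul(-33, Rational(1, 28)), Rational(-1, 27)), Rational(-31, 4)), 136), -56) = Mul(Add(Add(Mul(Rational(-33, 28), Rational(-1, 27)), Rational(-31, 4)), 136), -56) = Mul(Add(Add(Rational(11, 252), Rational(-31, 4)), 136), -56) = Mul(Add(Rational(-971, 126), 136), -56) = Mul(Rational(16165, 126), -56) = Rational(-64660, 9)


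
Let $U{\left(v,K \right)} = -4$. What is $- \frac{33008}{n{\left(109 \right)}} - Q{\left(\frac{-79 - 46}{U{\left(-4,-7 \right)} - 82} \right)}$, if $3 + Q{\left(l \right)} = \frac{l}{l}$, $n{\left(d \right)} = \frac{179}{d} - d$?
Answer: $\frac{1810638}{5851} \approx 309.46$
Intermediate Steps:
$n{\left(d \right)} = - d + \frac{179}{d}$
$Q{\left(l \right)} = -2$ ($Q{\left(l \right)} = -3 + \frac{l}{l} = -3 + 1 = -2$)
$- \frac{33008}{n{\left(109 \right)}} - Q{\left(\frac{-79 - 46}{U{\left(-4,-7 \right)} - 82} \right)} = - \frac{33008}{\left(-1\right) 109 + \frac{179}{109}} - -2 = - \frac{33008}{-109 + 179 \cdot \frac{1}{109}} + 2 = - \frac{33008}{-109 + \frac{179}{109}} + 2 = - \frac{33008}{- \frac{11702}{109}} + 2 = \left(-33008\right) \left(- \frac{109}{11702}\right) + 2 = \frac{1798936}{5851} + 2 = \frac{1810638}{5851}$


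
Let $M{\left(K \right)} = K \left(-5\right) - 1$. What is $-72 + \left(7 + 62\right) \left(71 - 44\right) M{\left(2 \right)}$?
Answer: $-20565$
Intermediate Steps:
$M{\left(K \right)} = -1 - 5 K$ ($M{\left(K \right)} = - 5 K - 1 = -1 - 5 K$)
$-72 + \left(7 + 62\right) \left(71 - 44\right) M{\left(2 \right)} = -72 + \left(7 + 62\right) \left(71 - 44\right) \left(-1 - 10\right) = -72 + 69 \cdot 27 \left(-1 - 10\right) = -72 + 1863 \left(-11\right) = -72 - 20493 = -20565$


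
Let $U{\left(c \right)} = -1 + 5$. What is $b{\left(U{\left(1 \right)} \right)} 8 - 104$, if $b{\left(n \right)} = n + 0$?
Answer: $-72$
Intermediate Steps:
$U{\left(c \right)} = 4$
$b{\left(n \right)} = n$
$b{\left(U{\left(1 \right)} \right)} 8 - 104 = 4 \cdot 8 - 104 = 32 - 104 = -72$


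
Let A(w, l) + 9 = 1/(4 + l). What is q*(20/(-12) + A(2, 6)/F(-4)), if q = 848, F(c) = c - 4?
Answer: -7049/15 ≈ -469.93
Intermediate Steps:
F(c) = -4 + c
A(w, l) = -9 + 1/(4 + l)
q*(20/(-12) + A(2, 6)/F(-4)) = 848*(20/(-12) + ((-35 - 9*6)/(4 + 6))/(-4 - 4)) = 848*(20*(-1/12) + ((-35 - 54)/10)/(-8)) = 848*(-5/3 + ((1/10)*(-89))*(-1/8)) = 848*(-5/3 - 89/10*(-1/8)) = 848*(-5/3 + 89/80) = 848*(-133/240) = -7049/15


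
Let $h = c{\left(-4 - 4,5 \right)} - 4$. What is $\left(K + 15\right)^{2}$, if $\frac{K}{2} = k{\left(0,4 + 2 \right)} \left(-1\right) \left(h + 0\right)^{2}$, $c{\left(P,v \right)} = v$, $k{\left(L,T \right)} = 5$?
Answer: $25$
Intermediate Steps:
$h = 1$ ($h = 5 - 4 = 1$)
$K = -10$ ($K = 2 \cdot 5 \left(-1\right) \left(1 + 0\right)^{2} = 2 \left(- 5 \cdot 1^{2}\right) = 2 \left(\left(-5\right) 1\right) = 2 \left(-5\right) = -10$)
$\left(K + 15\right)^{2} = \left(-10 + 15\right)^{2} = 5^{2} = 25$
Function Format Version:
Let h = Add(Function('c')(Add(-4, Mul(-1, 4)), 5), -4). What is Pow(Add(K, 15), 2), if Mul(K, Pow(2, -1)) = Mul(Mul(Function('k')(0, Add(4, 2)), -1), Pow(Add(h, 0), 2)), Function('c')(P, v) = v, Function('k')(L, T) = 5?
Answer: 25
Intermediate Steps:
h = 1 (h = Add(5, -4) = 1)
K = -10 (K = Mul(2, Mul(Mul(5, -1), Pow(Add(1, 0), 2))) = Mul(2, Mul(-5, Pow(1, 2))) = Mul(2, Mul(-5, 1)) = Mul(2, -5) = -10)
Pow(Add(K, 15), 2) = Pow(Add(-10, 15), 2) = Pow(5, 2) = 25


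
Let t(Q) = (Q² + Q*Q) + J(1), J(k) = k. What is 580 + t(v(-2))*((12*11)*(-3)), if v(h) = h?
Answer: -2984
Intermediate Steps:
t(Q) = 1 + 2*Q² (t(Q) = (Q² + Q*Q) + 1 = (Q² + Q²) + 1 = 2*Q² + 1 = 1 + 2*Q²)
580 + t(v(-2))*((12*11)*(-3)) = 580 + (1 + 2*(-2)²)*((12*11)*(-3)) = 580 + (1 + 2*4)*(132*(-3)) = 580 + (1 + 8)*(-396) = 580 + 9*(-396) = 580 - 3564 = -2984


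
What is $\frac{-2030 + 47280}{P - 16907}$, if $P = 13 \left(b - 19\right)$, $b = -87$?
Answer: $- \frac{9050}{3657} \approx -2.4747$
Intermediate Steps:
$P = -1378$ ($P = 13 \left(-87 - 19\right) = 13 \left(-106\right) = -1378$)
$\frac{-2030 + 47280}{P - 16907} = \frac{-2030 + 47280}{-1378 - 16907} = \frac{45250}{-18285} = 45250 \left(- \frac{1}{18285}\right) = - \frac{9050}{3657}$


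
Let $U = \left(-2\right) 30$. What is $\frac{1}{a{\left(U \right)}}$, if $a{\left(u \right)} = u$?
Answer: $- \frac{1}{60} \approx -0.016667$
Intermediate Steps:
$U = -60$
$\frac{1}{a{\left(U \right)}} = \frac{1}{-60} = - \frac{1}{60}$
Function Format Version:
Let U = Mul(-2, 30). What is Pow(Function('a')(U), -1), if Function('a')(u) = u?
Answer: Rational(-1, 60) ≈ -0.016667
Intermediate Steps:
U = -60
Pow(Function('a')(U), -1) = Pow(-60, -1) = Rational(-1, 60)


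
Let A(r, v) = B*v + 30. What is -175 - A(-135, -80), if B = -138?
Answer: -11245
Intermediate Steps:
A(r, v) = 30 - 138*v (A(r, v) = -138*v + 30 = 30 - 138*v)
-175 - A(-135, -80) = -175 - (30 - 138*(-80)) = -175 - (30 + 11040) = -175 - 1*11070 = -175 - 11070 = -11245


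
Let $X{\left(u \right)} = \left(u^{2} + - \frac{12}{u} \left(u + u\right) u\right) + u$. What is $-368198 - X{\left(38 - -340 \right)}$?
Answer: $-502388$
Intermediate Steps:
$X{\left(u \right)} = u^{2} - 23 u$ ($X{\left(u \right)} = \left(u^{2} + - \frac{12}{u} 2 u u\right) + u = \left(u^{2} - 24 u\right) + u = u^{2} - 23 u$)
$-368198 - X{\left(38 - -340 \right)} = -368198 - \left(38 - -340\right) \left(-23 + \left(38 - -340\right)\right) = -368198 - \left(38 + 340\right) \left(-23 + \left(38 + 340\right)\right) = -368198 - 378 \left(-23 + 378\right) = -368198 - 378 \cdot 355 = -368198 - 134190 = -502388$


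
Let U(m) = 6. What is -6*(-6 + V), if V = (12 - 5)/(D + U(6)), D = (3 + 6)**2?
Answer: 1030/29 ≈ 35.517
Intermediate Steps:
D = 81 (D = 9**2 = 81)
V = 7/87 (V = (12 - 5)/(81 + 6) = 7/87 ≈ 0.080460)
-6*(-6 + V) = -6*(-6 + 7/87) = -6*(-515/87) = 1030/29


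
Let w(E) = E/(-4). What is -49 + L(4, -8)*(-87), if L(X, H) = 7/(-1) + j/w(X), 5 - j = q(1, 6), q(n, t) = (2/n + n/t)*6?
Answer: -136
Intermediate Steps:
w(E) = -E/4 (w(E) = E*(-¼) = -E/4)
q(n, t) = 12/n + 6*n/t
j = -8 (j = 5 - (12/1 + 6*1/6) = 5 - (12*1 + 6*1*(⅙)) = 5 - (12 + 1) = 5 - 1*13 = 5 - 13 = -8)
L(X, H) = -7 + 32/X (L(X, H) = 7/(-1) - 8*(-4/X) = 7*(-1) - (-32)/X = -7 + 32/X)
-49 + L(4, -8)*(-87) = -49 + (-7 + 32/4)*(-87) = -49 + (-7 + 32*(¼))*(-87) = -49 + (-7 + 8)*(-87) = -49 + 1*(-87) = -49 - 87 = -136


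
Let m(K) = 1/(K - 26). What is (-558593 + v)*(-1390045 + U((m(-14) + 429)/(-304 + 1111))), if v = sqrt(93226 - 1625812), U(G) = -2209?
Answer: 777703338622 - 15314794*I*sqrt(12666) ≈ 7.777e+11 - 1.7236e+9*I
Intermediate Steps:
m(K) = 1/(-26 + K)
v = 11*I*sqrt(12666) (v = sqrt(-1532586) = 11*I*sqrt(12666) ≈ 1238.0*I)
(-558593 + v)*(-1390045 + U((m(-14) + 429)/(-304 + 1111))) = (-558593 + 11*I*sqrt(12666))*(-1390045 - 2209) = (-558593 + 11*I*sqrt(12666))*(-1392254) = 777703338622 - 15314794*I*sqrt(12666)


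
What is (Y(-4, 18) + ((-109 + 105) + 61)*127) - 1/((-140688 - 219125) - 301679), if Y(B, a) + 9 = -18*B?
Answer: 4830214585/661492 ≈ 7302.0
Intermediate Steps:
Y(B, a) = -9 - 18*B
(Y(-4, 18) + ((-109 + 105) + 61)*127) - 1/((-140688 - 219125) - 301679) = ((-9 - 18*(-4)) + ((-109 + 105) + 61)*127) - 1/((-140688 - 219125) - 301679) = ((-9 + 72) + (-4 + 61)*127) - 1/(-359813 - 301679) = (63 + 57*127) - 1/(-661492) = (63 + 7239) - 1*(-1/661492) = 7302 + 1/661492 = 4830214585/661492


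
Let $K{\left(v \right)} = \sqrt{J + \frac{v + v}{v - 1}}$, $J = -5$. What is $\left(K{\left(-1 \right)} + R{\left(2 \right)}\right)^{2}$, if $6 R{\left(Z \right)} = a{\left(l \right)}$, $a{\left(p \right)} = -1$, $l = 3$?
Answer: $\frac{\left(1 - 12 i\right)^{2}}{36} \approx -3.9722 - 0.66667 i$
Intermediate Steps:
$K{\left(v \right)} = \sqrt{-5 + \frac{2 v}{-1 + v}}$ ($K{\left(v \right)} = \sqrt{-5 + \frac{v + v}{v - 1}} = \sqrt{-5 + \frac{2 v}{-1 + v}}$)
$R{\left(Z \right)} = - \frac{1}{6}$ ($R{\left(Z \right)} = \frac{1}{6} \left(-1\right) = - \frac{1}{6}$)
$\left(K{\left(-1 \right)} + R{\left(2 \right)}\right)^{2} = \left(\sqrt{\frac{5 - -3}{-1 - 1}} - \frac{1}{6}\right)^{2} = \left(\sqrt{\frac{5 + 3}{-2}} - \frac{1}{6}\right)^{2} = \left(\sqrt{\left(- \frac{1}{2}\right) 8} - \frac{1}{6}\right)^{2} = \left(\sqrt{-4} - \frac{1}{6}\right)^{2} = \left(2 i - \frac{1}{6}\right)^{2} = \left(- \frac{1}{6} + 2 i\right)^{2}$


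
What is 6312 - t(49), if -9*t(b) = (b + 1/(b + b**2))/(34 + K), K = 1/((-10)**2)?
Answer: 1051915166/166649 ≈ 6312.2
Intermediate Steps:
K = 1/100 ≈ 0.010000
t(b) = -100*b/30609 - 100/(30609*(b + b**2)) (t(b) = -(b + 1/(b + b**2))/(9*(34 + 1/100)) = -(b + 1/(b + b**2))/(9*3401/100) = -(b + 1/(b + b**2))*100/(9*3401) = -(100*b/3401 + 100/(3401*(b + b**2)))/9 = -100*b/30609 - 100/(30609*(b + b**2)))
6312 - t(49) = 6312 - 100*(-1 - 1*49**2 - 1*49**3)/(30609*49*(1 + 49)) = 6312 - 100*(-1 - 1*2401 - 1*117649)/(30609*49*50) = 6312 - 100*(-1 - 2401 - 117649)/(30609*49*50) = 6312 - 100*(-120051)/(30609*49*50) = 6312 - 1*(-26678/166649) = 6312 + 26678/166649 = 1051915166/166649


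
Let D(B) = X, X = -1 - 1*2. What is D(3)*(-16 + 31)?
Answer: -45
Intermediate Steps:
X = -3 (X = -1 - 2 = -3)
D(B) = -3
D(3)*(-16 + 31) = -3*(-16 + 31) = -3*15 = -45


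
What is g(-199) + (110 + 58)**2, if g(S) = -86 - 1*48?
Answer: 28090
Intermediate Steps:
g(S) = -134 (g(S) = -86 - 48 = -134)
g(-199) + (110 + 58)**2 = -134 + (110 + 58)**2 = -134 + 168**2 = -134 + 28224 = 28090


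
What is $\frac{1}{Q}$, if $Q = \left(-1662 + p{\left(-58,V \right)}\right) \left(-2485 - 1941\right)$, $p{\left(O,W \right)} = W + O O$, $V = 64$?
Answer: $- \frac{1}{7816316} \approx -1.2794 \cdot 10^{-7}$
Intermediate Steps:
$p{\left(O,W \right)} = W + O^{2}$
$Q = -7816316$ ($Q = \left(-1662 + \left(64 + \left(-58\right)^{2}\right)\right) \left(-2485 - 1941\right) = \left(-1662 + \left(64 + 3364\right)\right) \left(-4426\right) = \left(-1662 + 3428\right) \left(-4426\right) = 1766 \left(-4426\right) = -7816316$)
$\frac{1}{Q} = \frac{1}{-7816316} = - \frac{1}{7816316}$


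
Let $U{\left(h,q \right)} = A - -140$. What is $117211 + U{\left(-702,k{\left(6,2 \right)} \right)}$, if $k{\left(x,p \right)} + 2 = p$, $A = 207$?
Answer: $117558$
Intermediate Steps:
$k{\left(x,p \right)} = -2 + p$
$U{\left(h,q \right)} = 347$ ($U{\left(h,q \right)} = 207 - -140 = 207 + 140 = 347$)
$117211 + U{\left(-702,k{\left(6,2 \right)} \right)} = 117211 + 347 = 117558$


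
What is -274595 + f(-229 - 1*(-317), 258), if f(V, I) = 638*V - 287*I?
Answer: -292497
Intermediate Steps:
f(V, I) = -287*I + 638*V
-274595 + f(-229 - 1*(-317), 258) = -274595 + (-287*258 + 638*(-229 - 1*(-317))) = -274595 + (-74046 + 638*(-229 + 317)) = -274595 + (-74046 + 638*88) = -274595 + (-74046 + 56144) = -274595 - 17902 = -292497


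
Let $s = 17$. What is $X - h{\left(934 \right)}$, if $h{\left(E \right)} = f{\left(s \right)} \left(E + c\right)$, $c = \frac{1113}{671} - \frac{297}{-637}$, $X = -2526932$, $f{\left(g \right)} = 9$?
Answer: $- \frac{1083680089738}{427427} \approx -2.5354 \cdot 10^{6}$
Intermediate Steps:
$c = \frac{908268}{427427}$ ($c = 1113 \cdot \frac{1}{671} - - \frac{297}{637} = \frac{1113}{671} + \frac{297}{637} = \frac{908268}{427427} \approx 2.125$)
$h{\left(E \right)} = \frac{8174412}{427427} + 9 E$ ($h{\left(E \right)} = 9 \left(E + \frac{908268}{427427}\right) = 9 \left(\frac{908268}{427427} + E\right) = \frac{8174412}{427427} + 9 E$)
$X - h{\left(934 \right)} = -2526932 - \left(\frac{8174412}{427427} + 9 \cdot 934\right) = -2526932 - \left(\frac{8174412}{427427} + 8406\right) = -2526932 - \frac{3601125774}{427427} = - \frac{1083680089738}{427427}$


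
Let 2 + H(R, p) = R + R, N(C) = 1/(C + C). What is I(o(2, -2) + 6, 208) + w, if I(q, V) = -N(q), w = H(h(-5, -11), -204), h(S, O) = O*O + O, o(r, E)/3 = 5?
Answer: 9155/42 ≈ 217.98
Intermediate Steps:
o(r, E) = 15 (o(r, E) = 3*5 = 15)
h(S, O) = O + O**2 (h(S, O) = O**2 + O = O + O**2)
N(C) = 1/(2*C)
H(R, p) = -2 + 2*R (H(R, p) = -2 + (R + R) = -2 + 2*R)
w = 218 (w = -2 + 2*(-11*(1 - 11)) = -2 + 2*(-11*(-10)) = -2 + 2*110 = -2 + 220 = 218)
I(q, V) = -1/(2*q)
I(o(2, -2) + 6, 208) + w = -1/(2*(15 + 6)) + 218 = -1/2/21 + 218 = -1/2*1/21 + 218 = -1/42 + 218 = 9155/42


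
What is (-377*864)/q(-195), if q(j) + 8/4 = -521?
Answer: 325728/523 ≈ 622.81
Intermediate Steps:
q(j) = -523 (q(j) = -2 - 521 = -523)
(-377*864)/q(-195) = -377*864/(-523) = -325728*(-1/523) = 325728/523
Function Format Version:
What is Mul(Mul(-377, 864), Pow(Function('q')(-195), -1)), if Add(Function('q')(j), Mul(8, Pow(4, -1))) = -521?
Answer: Rational(325728, 523) ≈ 622.81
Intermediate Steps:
Function('q')(j) = -523 (Function('q')(j) = Add(-2, -521) = -523)
Mul(Mul(-377, 864), Pow(Function('q')(-195), -1)) = Mul(Mul(-377, 864), Pow(-523, -1)) = Mul(-325728, Rational(-1, 523)) = Rational(325728, 523)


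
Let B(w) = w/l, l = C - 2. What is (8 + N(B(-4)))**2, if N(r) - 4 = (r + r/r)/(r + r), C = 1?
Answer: 10201/64 ≈ 159.39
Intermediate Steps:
l = -1 (l = 1 - 2 = -1)
B(w) = -w (B(w) = w/(-1) = w*(-1) = -w)
N(r) = 4 + (1 + r)/(2*r) (N(r) = 4 + (r + r/r)/(r + r) = 4 + (r + 1)/((2*r)) = 4 + (1 + r)*(1/(2*r)) = 4 + (1 + r)/(2*r))
(8 + N(B(-4)))**2 = (8 + (1 + 9*(-1*(-4)))/(2*((-1*(-4)))))**2 = (8 + (1/2)*(1 + 9*4)/4)**2 = (8 + (1/2)*(1/4)*(1 + 36))**2 = (8 + (1/2)*(1/4)*37)**2 = (8 + 37/8)**2 = (101/8)**2 = 10201/64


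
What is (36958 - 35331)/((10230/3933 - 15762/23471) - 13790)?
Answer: -50063572587/424265560862 ≈ -0.11800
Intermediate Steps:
(36958 - 35331)/((10230/3933 - 15762/23471) - 13790) = 1627/((10230*(1/3933) - 15762*1/23471) - 13790) = 1627/((3410/1311 - 15762/23471) - 13790) = 1627/(59372128/30770481 - 13790) = 1627/(-424265560862/30770481) = 1627*(-30770481/424265560862) = -50063572587/424265560862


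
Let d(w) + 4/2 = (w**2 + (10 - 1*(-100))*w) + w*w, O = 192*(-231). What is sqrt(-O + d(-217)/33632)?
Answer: sqrt(783897162635)/4204 ≈ 210.60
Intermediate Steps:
O = -44352
d(w) = -2 + 2*w**2 + 110*w (d(w) = -2 + ((w**2 + (10 - 1*(-100))*w) + w*w) = -2 + ((w**2 + (10 + 100)*w) + w**2) = -2 + ((w**2 + 110*w) + w**2) = -2 + (2*w**2 + 110*w) = -2 + 2*w**2 + 110*w)
sqrt(-O + d(-217)/33632) = sqrt(-1*(-44352) + (-2 + 2*(-217)**2 + 110*(-217))/33632) = sqrt(44352 + (-2 + 2*47089 - 23870)*(1/33632)) = sqrt(44352 + (-2 + 94178 - 23870)*(1/33632)) = sqrt(44352 + 70306*(1/33632)) = sqrt(44352 + 35153/16816) = sqrt(745858385/16816) = sqrt(783897162635)/4204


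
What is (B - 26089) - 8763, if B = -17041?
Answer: -51893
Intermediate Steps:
(B - 26089) - 8763 = (-17041 - 26089) - 8763 = -43130 - 8763 = -51893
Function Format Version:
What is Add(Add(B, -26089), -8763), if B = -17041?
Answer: -51893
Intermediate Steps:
Add(Add(B, -26089), -8763) = Add(Add(-17041, -26089), -8763) = Add(-43130, -8763) = -51893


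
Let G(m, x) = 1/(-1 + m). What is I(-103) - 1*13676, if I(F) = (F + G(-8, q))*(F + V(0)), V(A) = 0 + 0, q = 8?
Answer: -27500/9 ≈ -3055.6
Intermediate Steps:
V(A) = 0
I(F) = F*(-⅑ + F) (I(F) = (F + 1/(-1 - 8))*(F + 0) = (F + 1/(-9))*F = (F - ⅑)*F = (-⅑ + F)*F = F*(-⅑ + F))
I(-103) - 1*13676 = -103*(-⅑ - 103) - 1*13676 = -103*(-928/9) - 13676 = 95584/9 - 13676 = -27500/9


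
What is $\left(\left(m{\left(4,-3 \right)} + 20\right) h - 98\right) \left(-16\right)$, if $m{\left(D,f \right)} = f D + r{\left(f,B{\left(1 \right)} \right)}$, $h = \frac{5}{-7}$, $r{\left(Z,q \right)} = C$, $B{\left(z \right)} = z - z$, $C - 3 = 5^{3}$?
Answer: $\frac{21856}{7} \approx 3122.3$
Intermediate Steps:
$C = 128$ ($C = 3 + 5^{3} = 3 + 125 = 128$)
$B{\left(z \right)} = 0$
$r{\left(Z,q \right)} = 128$
$h = - \frac{5}{7}$ ($h = 5 \left(- \frac{1}{7}\right) = - \frac{5}{7} \approx -0.71429$)
$m{\left(D,f \right)} = 128 + D f$ ($m{\left(D,f \right)} = f D + 128 = D f + 128 = 128 + D f$)
$\left(\left(m{\left(4,-3 \right)} + 20\right) h - 98\right) \left(-16\right) = \left(\left(\left(128 + 4 \left(-3\right)\right) + 20\right) \left(- \frac{5}{7}\right) - 98\right) \left(-16\right) = \left(\left(\left(128 - 12\right) + 20\right) \left(- \frac{5}{7}\right) - 98\right) \left(-16\right) = \left(\left(116 + 20\right) \left(- \frac{5}{7}\right) - 98\right) \left(-16\right) = \left(136 \left(- \frac{5}{7}\right) - 98\right) \left(-16\right) = \left(- \frac{680}{7} - 98\right) \left(-16\right) = \left(- \frac{1366}{7}\right) \left(-16\right) = \frac{21856}{7}$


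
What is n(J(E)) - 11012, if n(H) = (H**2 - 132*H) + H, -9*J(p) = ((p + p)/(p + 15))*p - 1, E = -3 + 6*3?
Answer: -875270/81 ≈ -10806.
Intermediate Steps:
E = 15 (E = -3 + 18 = 15)
J(p) = 1/9 - 2*p**2/(9*(15 + p)) (J(p) = -(((p + p)/(p + 15))*p - 1)/9 = -(((2*p)/(15 + p))*p - 1)/9 = -((2*p/(15 + p))*p - 1)/9 = -(2*p**2/(15 + p) - 1)/9 = -(-1 + 2*p**2/(15 + p))/9 = 1/9 - 2*p**2/(9*(15 + p)))
n(H) = H**2 - 131*H
n(J(E)) - 11012 = ((15 + 15 - 2*15**2)/(9*(15 + 15)))*(-131 + (15 + 15 - 2*15**2)/(9*(15 + 15))) - 11012 = ((1/9)*(15 + 15 - 2*225)/30)*(-131 + (1/9)*(15 + 15 - 2*225)/30) - 11012 = ((1/9)*(1/30)*(15 + 15 - 450))*(-131 + (1/9)*(1/30)*(15 + 15 - 450)) - 11012 = ((1/9)*(1/30)*(-420))*(-131 + (1/9)*(1/30)*(-420)) - 11012 = -14*(-131 - 14/9)/9 - 11012 = -14/9*(-1193/9) - 11012 = 16702/81 - 11012 = -875270/81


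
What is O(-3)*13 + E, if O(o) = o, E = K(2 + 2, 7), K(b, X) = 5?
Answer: -34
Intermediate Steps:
E = 5
O(-3)*13 + E = -3*13 + 5 = -39 + 5 = -34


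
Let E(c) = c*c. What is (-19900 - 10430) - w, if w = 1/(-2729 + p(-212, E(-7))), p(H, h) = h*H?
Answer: -397838609/13117 ≈ -30330.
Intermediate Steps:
E(c) = c²
p(H, h) = H*h
w = -1/13117 (w = 1/(-2729 - 212*(-7)²) = 1/(-2729 - 212*49) = 1/(-2729 - 10388) = 1/(-13117) = -1/13117 ≈ -7.6237e-5)
(-19900 - 10430) - w = (-19900 - 10430) - 1*(-1/13117) = -30330 + 1/13117 = -397838609/13117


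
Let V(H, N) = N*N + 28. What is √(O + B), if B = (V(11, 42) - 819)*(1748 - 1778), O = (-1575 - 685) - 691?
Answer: I*√32141 ≈ 179.28*I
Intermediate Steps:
V(H, N) = 28 + N² (V(H, N) = N² + 28 = 28 + N²)
O = -2951 (O = -2260 - 691 = -2951)
B = -29190 (B = ((28 + 42²) - 819)*(1748 - 1778) = ((28 + 1764) - 819)*(-30) = (1792 - 819)*(-30) = 973*(-30) = -29190)
√(O + B) = √(-2951 - 29190) = √(-32141) = I*√32141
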